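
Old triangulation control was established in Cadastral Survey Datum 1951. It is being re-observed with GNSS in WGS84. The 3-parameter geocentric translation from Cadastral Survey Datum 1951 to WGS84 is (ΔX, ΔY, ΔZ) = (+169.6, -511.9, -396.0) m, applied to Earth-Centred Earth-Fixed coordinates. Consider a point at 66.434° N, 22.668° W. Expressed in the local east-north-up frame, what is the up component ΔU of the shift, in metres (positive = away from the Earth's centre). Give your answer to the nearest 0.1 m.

The local up (radial) axis is (cos φ cos λ, cos φ sin λ, sin φ), giving ΔU = 62.569 + 78.874 − 362.974 = -221.53 m.

ΔU = -221.5 m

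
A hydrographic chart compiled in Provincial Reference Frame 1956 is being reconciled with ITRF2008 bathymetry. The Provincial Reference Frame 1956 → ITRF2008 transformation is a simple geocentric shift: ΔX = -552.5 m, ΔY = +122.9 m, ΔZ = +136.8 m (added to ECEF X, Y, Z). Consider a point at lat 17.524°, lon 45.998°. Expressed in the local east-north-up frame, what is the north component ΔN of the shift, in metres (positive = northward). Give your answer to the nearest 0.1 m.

The local north axis is (−sin φ cos λ, −sin φ sin λ, cos φ), giving ΔN = 115.568 − 26.619 + 130.451 = 219.40 m.

ΔN = 219.4 m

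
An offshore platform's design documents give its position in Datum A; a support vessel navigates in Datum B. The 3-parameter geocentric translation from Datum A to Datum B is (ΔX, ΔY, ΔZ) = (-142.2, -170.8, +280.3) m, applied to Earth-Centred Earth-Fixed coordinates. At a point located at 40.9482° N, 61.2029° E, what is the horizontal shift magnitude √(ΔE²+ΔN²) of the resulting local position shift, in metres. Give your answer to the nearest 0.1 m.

357.2 m

At φ = 40.9482°, λ = 61.2029°: sin φ = 0.655376, cos φ = 0.755302, sin λ = 0.876331, cos λ = 0.481709.
ΔE = −sin λ·ΔX + cos λ·ΔY = −(0.876331)·(-142.2) + (0.481709)·(-170.8) = 42.34 m.
ΔN = −sin φ cos λ·ΔX − sin φ sin λ·ΔY + cos φ·ΔZ = −(0.655376)(0.481709)(-142.2) − (0.655376)(0.876331)(-170.8) + (0.755302)(280.3) = 354.70 m.
Horizontal magnitude = √(ΔE² + ΔN²) = √(42.34² + 354.70²) = 357.22 m.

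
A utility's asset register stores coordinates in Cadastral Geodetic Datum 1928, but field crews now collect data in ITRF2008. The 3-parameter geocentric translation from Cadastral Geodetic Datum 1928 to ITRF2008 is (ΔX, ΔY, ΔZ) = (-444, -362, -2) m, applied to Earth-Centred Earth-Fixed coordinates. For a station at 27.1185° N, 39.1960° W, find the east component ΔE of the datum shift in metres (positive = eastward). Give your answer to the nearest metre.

The local east axis at (φ, λ) is (−sin λ, cos λ, 0), so ΔE = −sin(-39.1960°)·(-444) + cos(-39.1960°)·(-362) = -561.14 m.

ΔE = -561 m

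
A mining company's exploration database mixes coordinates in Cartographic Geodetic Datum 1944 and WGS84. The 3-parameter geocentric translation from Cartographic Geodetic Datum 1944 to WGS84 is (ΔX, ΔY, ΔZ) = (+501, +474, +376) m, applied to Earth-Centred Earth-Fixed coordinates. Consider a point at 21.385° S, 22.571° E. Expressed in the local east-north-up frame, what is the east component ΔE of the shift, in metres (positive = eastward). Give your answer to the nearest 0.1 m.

ΔE = 245.4 m

The local east axis at (φ, λ) is (−sin λ, cos λ, 0), so ΔE = −sin(22.571°)·501 + cos(22.571°)·474 = 245.40 m.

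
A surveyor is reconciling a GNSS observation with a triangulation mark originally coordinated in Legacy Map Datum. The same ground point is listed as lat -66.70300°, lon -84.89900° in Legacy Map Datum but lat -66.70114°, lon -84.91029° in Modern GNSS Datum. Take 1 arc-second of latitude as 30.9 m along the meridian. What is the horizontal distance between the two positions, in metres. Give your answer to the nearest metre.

Δφ = -66.70114° − -66.70300° = +0.00186°; Δλ = -84.91029° − -84.89900° = -0.01129°.
1° of latitude = 3600 × 30.90 = 111240 m.
ΔN = Δφ × 111240 = 206.9 m; ΔE = Δλ × 111240 × cos(-66.70300°) = -0.01129 × 111240 × 0.395497 = -496.7 m.
Distance = √(ΔE² + ΔN²) = √((-496.7)² + 206.9²) = 538.1 m.

538 m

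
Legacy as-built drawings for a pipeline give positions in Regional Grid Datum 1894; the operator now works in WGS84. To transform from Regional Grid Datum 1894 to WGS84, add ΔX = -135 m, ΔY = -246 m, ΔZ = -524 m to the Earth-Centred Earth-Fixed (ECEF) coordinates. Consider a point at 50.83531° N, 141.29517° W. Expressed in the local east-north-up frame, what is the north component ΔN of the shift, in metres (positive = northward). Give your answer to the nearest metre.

The local north axis is (−sin φ cos λ, −sin φ sin λ, cos φ), giving ΔN = -81.682 − 119.266 − 330.933 = -531.88 m.

ΔN = -532 m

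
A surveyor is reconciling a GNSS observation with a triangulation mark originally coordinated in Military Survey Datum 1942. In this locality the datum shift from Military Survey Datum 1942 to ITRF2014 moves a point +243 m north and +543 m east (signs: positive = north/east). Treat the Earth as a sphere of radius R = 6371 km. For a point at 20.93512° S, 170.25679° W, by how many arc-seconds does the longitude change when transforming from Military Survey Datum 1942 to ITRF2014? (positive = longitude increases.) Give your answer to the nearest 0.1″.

Δλ = 18.8″

At latitude -20.93512°, cos φ = 0.933986.
One radian of longitude at latitude φ spans R cos φ, so Δλ = ΔE / (R cos φ) = 543.0 / (6371000 × 0.933986) = 9.1254e-05 rad = 18.822″.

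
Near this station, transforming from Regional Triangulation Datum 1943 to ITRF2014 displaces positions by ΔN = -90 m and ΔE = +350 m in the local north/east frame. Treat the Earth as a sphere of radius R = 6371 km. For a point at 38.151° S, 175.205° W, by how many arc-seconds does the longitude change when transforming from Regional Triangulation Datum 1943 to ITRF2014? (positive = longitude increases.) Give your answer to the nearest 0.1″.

Δλ = 14.4″

At latitude -38.151°, cos φ = 0.786385.
One radian of longitude at latitude φ spans R cos φ, so Δλ = ΔE / (R cos φ) = 350.0 / (6371000 × 0.786385) = 6.9859e-05 rad = 14.410″.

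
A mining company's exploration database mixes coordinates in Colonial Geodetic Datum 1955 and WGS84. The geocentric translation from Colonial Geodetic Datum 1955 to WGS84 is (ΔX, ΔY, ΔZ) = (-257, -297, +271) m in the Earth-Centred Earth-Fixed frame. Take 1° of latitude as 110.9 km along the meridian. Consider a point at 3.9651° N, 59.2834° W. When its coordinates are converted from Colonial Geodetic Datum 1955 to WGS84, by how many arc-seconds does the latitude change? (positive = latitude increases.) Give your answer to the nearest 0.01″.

Δφ = 8.50″

sin φ = 0.069149, cos φ = 0.997606, sin λ = -0.859704, cos λ = 0.510792.
North component: ΔN = −sin φ cos λ·ΔX − sin φ sin λ·ΔY + cos φ·ΔZ = −(0.069149)(0.510792)(-257) − (0.069149)(-0.859704)(-297) + (0.997606)(271) = 261.77 m.
1° of latitude spans 110900 m, so Δφ = 261.77 / 110900 × 3600 = 8.498″.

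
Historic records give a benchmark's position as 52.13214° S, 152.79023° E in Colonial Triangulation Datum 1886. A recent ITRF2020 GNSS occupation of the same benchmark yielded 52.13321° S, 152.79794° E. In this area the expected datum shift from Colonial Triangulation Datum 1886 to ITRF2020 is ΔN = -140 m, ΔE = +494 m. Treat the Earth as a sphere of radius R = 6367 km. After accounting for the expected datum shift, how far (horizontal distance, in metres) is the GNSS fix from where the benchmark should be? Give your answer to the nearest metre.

Observed coordinate differences: Δφ = -0.00107°, Δλ = +0.00771°.
Converting to metres (1° lat = 111125 m, cos φ = 0.613842): observed ΔN = -118.9 m, observed ΔE = 525.9 m.
Subtracting the expected shift leaves a residual of -118.9 − (-140) = 21.1 m north and 525.9 − (494) = 31.9 m east.
Residual distance = √(21.1² + 31.9²) = 38.3 m.

38 m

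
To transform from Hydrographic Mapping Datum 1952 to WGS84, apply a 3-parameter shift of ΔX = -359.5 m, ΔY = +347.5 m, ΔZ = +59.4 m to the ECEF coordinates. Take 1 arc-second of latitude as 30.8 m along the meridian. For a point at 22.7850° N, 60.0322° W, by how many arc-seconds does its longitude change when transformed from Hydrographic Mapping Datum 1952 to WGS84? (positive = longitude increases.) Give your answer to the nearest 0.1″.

Δλ = -4.9″

sin φ = 0.387274, cos φ = 0.921965, sin λ = -0.866306, cos λ = 0.499513.
East component: ΔE = −sin λ·ΔX + cos λ·ΔY = −(-0.866306)(-359.5) + (0.499513)(347.5) = -137.86 m.
1° of latitude spans 3600 × 30.80 = 110880 m; at latitude φ, 1° of longitude spans that × cos φ = 102227.4 m, so Δλ = -137.86 / 102227.4 × 3600 = -4.855″.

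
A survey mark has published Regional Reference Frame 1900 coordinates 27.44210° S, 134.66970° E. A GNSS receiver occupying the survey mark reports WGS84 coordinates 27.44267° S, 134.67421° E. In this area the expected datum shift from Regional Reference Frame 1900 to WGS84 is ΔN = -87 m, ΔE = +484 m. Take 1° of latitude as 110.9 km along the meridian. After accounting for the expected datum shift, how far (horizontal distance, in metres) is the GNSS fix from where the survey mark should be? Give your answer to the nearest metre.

47 m

Observed coordinate differences: Δφ = -0.00057°, Δλ = +0.00451°.
Converting to metres (1° lat = 110900 m, cos φ = 0.887477): observed ΔN = -63.2 m, observed ΔE = 443.9 m.
Subtracting the expected shift leaves a residual of -63.2 − (-87) = 23.8 m north and 443.9 − (484) = -40.1 m east.
Residual distance = √(23.8² + (-40.1)²) = 46.6 m.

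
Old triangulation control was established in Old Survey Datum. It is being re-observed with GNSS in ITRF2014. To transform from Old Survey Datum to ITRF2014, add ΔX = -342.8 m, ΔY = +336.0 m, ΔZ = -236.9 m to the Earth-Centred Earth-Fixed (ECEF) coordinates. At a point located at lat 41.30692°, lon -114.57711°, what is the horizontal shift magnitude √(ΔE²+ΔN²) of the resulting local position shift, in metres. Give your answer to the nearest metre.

457 m

At φ = 41.30692°, λ = -114.57711°: sin φ = 0.660092, cos φ = 0.751184, sin λ = -0.909402, cos λ = -0.415918.
ΔE = −sin λ·ΔX + cos λ·ΔY = −(-0.909402)·(-342.8) + (-0.415918)·(336.0) = -451.49 m.
ΔN = −sin φ cos λ·ΔX − sin φ sin λ·ΔY + cos φ·ΔZ = −(0.660092)(-0.415918)(-342.8) − (0.660092)(-0.909402)(336.0) + (0.751184)(-236.9) = -70.37 m.
Horizontal magnitude = √(ΔE² + ΔN²) = √((-451.49)² + (-70.37)²) = 456.94 m.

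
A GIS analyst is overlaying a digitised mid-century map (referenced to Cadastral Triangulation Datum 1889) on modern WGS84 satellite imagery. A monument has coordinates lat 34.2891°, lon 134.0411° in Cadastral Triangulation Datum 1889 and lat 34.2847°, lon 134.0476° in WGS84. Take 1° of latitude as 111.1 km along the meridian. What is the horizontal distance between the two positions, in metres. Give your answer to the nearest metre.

771 m

Δφ = 34.2847° − 34.2891° = -0.0044°; Δλ = 134.0476° − 134.0411° = +0.0065°.
ΔN = Δφ × 111100 = -488.8 m; ΔE = Δλ × 111100 × cos(34.2891°) = +0.0065 × 111100 × 0.826205 = 596.6 m.
Distance = √(ΔE² + ΔN²) = √(596.6² + (-488.8)²) = 771.3 m.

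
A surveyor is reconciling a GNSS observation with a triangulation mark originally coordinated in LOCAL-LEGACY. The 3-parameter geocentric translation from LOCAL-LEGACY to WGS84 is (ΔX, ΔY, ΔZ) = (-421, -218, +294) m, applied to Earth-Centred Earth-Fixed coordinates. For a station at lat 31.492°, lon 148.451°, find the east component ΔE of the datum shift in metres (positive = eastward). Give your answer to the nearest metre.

The local east axis at (φ, λ) is (−sin λ, cos λ, 0), so ΔE = −sin(148.451°)·(-421) + cos(148.451°)·(-218) = 406.06 m.

ΔE = 406 m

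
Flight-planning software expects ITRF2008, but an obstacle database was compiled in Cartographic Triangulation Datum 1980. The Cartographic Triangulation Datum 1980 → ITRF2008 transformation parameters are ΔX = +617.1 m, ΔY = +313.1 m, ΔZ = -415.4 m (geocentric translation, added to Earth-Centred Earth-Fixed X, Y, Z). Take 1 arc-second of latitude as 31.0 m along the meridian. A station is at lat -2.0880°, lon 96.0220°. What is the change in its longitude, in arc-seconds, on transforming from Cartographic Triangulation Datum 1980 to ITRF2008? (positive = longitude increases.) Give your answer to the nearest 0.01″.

sin φ = -0.036434, cos φ = 0.999336, sin λ = 0.994482, cos λ = -0.104910.
East component: ΔE = −sin λ·ΔX + cos λ·ΔY = −(0.994482)(617.1) + (-0.104910)(313.1) = -646.54 m.
1° of latitude spans 3600 × 31.00 = 111600 m; at latitude φ, 1° of longitude spans that × cos φ = 111525.9 m, so Δλ = -646.54 / 111525.9 × 3600 = -20.870″.

Δλ = -20.87″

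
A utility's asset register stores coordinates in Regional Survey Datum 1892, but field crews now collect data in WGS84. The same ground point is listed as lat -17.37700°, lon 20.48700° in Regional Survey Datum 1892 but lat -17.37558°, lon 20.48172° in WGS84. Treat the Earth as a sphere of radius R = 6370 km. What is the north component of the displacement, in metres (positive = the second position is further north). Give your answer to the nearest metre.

Δφ = -17.37558° − -17.37700° = +0.00142°; Δλ = 20.48172° − 20.48700° = -0.00528°.
1° along a meridian = πR/180 = 111177 m.
ΔN = Δφ × 111177 = 157.9 m; ΔE = Δλ × 111177 × cos(-17.37700°) = -0.00528 × 111177 × 0.954360 = -560.2 m.

ΔN = 158 m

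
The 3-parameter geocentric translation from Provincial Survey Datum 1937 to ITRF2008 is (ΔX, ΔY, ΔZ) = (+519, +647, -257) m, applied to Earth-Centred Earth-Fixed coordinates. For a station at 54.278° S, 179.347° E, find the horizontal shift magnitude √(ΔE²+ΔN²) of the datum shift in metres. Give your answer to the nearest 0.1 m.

863.7 m

The local east axis at (φ, λ) is (−sin λ, cos λ, 0), so ΔE = −sin(179.347°)·519 + cos(179.347°)·647 = -652.87 m.
The local north axis is (−sin φ cos λ, −sin φ sin λ, cos φ), giving ΔN = -421.328 + 5.986 − 150.050 = -565.39 m.
Horizontal magnitude = √(ΔE² + ΔN²) = √((-652.87)² + (-565.39)²) = 863.66 m.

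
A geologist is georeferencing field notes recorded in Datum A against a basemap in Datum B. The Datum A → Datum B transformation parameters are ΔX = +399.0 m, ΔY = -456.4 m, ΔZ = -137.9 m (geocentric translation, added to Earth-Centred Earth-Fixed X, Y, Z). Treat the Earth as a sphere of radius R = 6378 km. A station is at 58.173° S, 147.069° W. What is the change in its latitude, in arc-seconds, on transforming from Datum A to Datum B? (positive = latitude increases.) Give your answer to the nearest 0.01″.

sin φ = -0.849644, cos φ = 0.527356, sin λ = -0.543629, cos λ = -0.839326.
North component: ΔN = −sin φ cos λ·ΔX − sin φ sin λ·ΔY + cos φ·ΔZ = −(-0.849644)(-0.839326)(399.0) − (-0.849644)(-0.543629)(-456.4) + (0.527356)(-137.9) = -146.45 m.
1° of latitude spans πR/180 = 111317 m, so Δφ = -146.45 / 111317 × 3600 = -4.736″.

Δφ = -4.74″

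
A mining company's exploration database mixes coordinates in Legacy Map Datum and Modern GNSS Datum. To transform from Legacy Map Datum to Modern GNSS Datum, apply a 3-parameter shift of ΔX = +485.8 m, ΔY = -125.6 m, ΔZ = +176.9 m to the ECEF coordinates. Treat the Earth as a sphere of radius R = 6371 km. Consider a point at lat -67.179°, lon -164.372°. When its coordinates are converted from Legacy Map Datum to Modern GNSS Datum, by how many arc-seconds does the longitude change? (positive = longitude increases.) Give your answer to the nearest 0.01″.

Δλ = 21.02″

sin φ = -0.921721, cos φ = 0.387853, sin λ = -0.269390, cos λ = -0.963031.
East component: ΔE = −sin λ·ΔX + cos λ·ΔY = −(-0.269390)(485.8) + (-0.963031)(-125.6) = 251.83 m.
1° of latitude spans πR/180 = 111195 m; at latitude φ, 1° of longitude spans that × cos φ = 43127.3 m, so Δλ = 251.83 / 43127.3 × 3600 = 21.021″.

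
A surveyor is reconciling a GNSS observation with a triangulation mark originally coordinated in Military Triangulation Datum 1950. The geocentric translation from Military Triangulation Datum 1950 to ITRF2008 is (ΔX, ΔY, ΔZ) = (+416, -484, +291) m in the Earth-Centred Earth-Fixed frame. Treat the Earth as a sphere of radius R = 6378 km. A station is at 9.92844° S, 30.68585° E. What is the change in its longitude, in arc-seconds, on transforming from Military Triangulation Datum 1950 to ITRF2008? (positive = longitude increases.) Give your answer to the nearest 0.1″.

sin φ = -0.172418, cos φ = 0.985024, sin λ = 0.510331, cos λ = 0.859978.
East component: ΔE = −sin λ·ΔX + cos λ·ΔY = −(0.510331)(416) + (0.859978)(-484) = -628.53 m.
1° of latitude spans πR/180 = 111317 m; at latitude φ, 1° of longitude spans that × cos φ = 109650.0 m, so Δλ = -628.53 / 109650.0 × 3600 = -20.636″.

Δλ = -20.6″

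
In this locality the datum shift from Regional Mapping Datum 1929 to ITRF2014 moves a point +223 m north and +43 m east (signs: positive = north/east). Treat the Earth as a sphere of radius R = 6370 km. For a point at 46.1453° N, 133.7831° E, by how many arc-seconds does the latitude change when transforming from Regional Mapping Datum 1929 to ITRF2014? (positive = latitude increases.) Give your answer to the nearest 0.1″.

Δφ = 7.2″

On a sphere of radius R, 1 rad of latitude = R, so Δφ = ΔN / R = 223.0 / 6370000 = 3.5008e-05 rad = 7.221″.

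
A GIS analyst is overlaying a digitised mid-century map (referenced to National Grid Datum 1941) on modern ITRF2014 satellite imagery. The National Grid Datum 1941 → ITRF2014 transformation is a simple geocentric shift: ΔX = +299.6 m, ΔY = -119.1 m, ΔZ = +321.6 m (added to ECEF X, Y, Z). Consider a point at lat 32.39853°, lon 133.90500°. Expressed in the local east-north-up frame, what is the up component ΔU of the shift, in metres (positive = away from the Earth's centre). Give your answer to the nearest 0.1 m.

At φ = 32.39853°, λ = 133.90500°: sin φ = 0.535805, cos φ = 0.844342, sin λ = 0.720491, cos λ = -0.693465.
ΔU = cos φ cos λ·ΔX + cos φ sin λ·ΔY + sin φ·ΔZ = (0.844342)(-0.693465)(299.6) + (0.844342)(0.720491)(-119.1) + (0.535805)(321.6) = -75.56 m.

ΔU = -75.6 m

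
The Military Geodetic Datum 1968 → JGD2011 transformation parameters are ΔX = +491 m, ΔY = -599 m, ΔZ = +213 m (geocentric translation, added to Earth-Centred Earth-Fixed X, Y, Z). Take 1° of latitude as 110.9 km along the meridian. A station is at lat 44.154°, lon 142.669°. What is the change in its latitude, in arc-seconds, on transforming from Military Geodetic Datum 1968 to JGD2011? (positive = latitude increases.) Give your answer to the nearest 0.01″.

Δφ = 22.00″

sin φ = 0.696589, cos φ = 0.717470, sin λ = 0.606419, cos λ = -0.795145.
North component: ΔN = −sin φ cos λ·ΔX − sin φ sin λ·ΔY + cos φ·ΔZ = −(0.696589)(-0.795145)(491) − (0.696589)(0.606419)(-599) + (0.717470)(213) = 677.81 m.
1° of latitude spans 110900 m, so Δφ = 677.81 / 110900 × 3600 = 22.003″.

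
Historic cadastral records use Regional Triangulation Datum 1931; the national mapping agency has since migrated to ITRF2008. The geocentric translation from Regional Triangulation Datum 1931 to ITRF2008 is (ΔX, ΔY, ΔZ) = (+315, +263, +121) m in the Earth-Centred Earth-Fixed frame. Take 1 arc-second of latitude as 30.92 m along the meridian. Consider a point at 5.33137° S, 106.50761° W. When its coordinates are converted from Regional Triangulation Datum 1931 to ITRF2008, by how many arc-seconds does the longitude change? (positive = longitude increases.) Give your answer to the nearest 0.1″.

Δλ = 7.4″

sin φ = -0.092916, cos φ = 0.995674, sin λ = -0.958782, cos λ = -0.284143.
East component: ΔE = −sin λ·ΔX + cos λ·ΔY = −(-0.958782)(315) + (-0.284143)(263) = 227.29 m.
1° of latitude spans 3600 × 30.92 = 111312 m; at latitude φ, 1° of longitude spans that × cos φ = 110830.5 m, so Δλ = 227.29 / 110830.5 × 3600 = 7.383″.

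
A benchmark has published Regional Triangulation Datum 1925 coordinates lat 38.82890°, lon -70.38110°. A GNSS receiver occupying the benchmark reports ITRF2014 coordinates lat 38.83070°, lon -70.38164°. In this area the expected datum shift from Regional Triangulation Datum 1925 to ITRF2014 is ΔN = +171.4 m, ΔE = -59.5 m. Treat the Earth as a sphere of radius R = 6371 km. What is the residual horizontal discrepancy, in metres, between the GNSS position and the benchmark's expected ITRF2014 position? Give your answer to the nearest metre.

31 m

Observed coordinate differences: Δφ = +0.00180°, Δλ = -0.00054°.
Converting to metres (1° lat = 111195 m, cos φ = 0.779022): observed ΔN = 200.2 m, observed ΔE = -46.8 m.
Subtracting the expected shift leaves a residual of 200.2 − (171.4) = 28.8 m north and -46.8 − (-59.5) = 12.7 m east.
Residual distance = √(28.8² + 12.7²) = 31.4 m.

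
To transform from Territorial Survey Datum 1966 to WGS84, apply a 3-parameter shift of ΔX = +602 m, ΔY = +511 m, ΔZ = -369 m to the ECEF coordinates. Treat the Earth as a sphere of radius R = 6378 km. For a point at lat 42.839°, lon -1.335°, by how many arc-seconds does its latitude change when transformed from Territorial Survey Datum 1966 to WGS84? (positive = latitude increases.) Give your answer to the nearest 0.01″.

Δφ = -21.72″

sin φ = 0.679941, cos φ = 0.733267, sin λ = -0.023298, cos λ = 0.999729.
North component: ΔN = −sin φ cos λ·ΔX − sin φ sin λ·ΔY + cos φ·ΔZ = −(0.679941)(0.999729)(602) − (0.679941)(-0.023298)(511) + (0.733267)(-369) = -671.69 m.
1° of latitude spans πR/180 = 111317 m, so Δφ = -671.69 / 111317 × 3600 = -21.723″.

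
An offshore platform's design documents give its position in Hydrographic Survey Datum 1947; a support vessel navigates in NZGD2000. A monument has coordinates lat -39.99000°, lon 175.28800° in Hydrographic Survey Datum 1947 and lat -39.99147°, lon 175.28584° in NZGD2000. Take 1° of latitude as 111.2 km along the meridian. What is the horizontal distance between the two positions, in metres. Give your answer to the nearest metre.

Δφ = -39.99147° − -39.99000° = -0.00147°; Δλ = 175.28584° − 175.28800° = -0.00216°.
ΔN = Δφ × 111200 = -163.5 m; ΔE = Δλ × 111200 × cos(-39.99000°) = -0.00216 × 111200 × 0.766157 = -184.0 m.
Distance = √(ΔE² + ΔN²) = √((-184.0)² + (-163.5)²) = 246.1 m.

246 m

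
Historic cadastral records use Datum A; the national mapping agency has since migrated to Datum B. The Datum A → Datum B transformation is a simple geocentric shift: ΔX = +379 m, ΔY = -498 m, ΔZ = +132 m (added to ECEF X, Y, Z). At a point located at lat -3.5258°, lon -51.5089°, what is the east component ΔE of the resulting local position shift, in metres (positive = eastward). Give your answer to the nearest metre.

ΔE = -13 m

The local east axis at (φ, λ) is (−sin λ, cos λ, 0), so ΔE = −sin(-51.5089°)·379 + cos(-51.5089°)·(-498) = -13.31 m.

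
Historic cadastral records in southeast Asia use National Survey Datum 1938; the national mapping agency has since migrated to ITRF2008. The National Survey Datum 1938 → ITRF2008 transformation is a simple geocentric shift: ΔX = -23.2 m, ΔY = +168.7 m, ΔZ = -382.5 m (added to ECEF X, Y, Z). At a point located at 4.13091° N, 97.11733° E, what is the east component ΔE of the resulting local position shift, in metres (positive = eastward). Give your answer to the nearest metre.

At φ = 4.13091°, λ = 97.11733°: sin φ = 0.072036, cos φ = 0.997402, sin λ = 0.992295, cos λ = -0.123902.
ΔE = −sin λ·ΔX + cos λ·ΔY = −(0.992295)·(-23.2) + (-0.123902)·(168.7) = 2.12 m.

ΔE = 2 m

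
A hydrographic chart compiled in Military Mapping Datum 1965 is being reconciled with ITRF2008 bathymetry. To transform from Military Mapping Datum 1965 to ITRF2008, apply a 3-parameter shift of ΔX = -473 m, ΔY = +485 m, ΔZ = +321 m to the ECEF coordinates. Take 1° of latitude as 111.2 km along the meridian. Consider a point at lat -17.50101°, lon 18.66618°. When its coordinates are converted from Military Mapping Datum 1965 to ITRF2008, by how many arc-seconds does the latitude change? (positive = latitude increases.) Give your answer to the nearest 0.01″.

Δφ = 7.06″

sin φ = -0.300723, cos φ = 0.953712, sin λ = 0.320054, cos λ = 0.947399.
North component: ΔN = −sin φ cos λ·ΔX − sin φ sin λ·ΔY + cos φ·ΔZ = −(-0.300723)(0.947399)(-473) − (-0.300723)(0.320054)(485) + (0.953712)(321) = 218.06 m.
1° of latitude spans 111200 m, so Δφ = 218.06 / 111200 × 3600 = 7.060″.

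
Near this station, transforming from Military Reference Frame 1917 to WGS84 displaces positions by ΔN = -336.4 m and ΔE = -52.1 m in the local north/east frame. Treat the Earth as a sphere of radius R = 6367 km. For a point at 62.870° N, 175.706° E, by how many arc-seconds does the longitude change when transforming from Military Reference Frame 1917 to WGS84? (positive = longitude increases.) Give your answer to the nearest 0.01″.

At latitude 62.870°, cos φ = 0.456011.
One radian of longitude at latitude φ spans R cos φ, so Δλ = ΔE / (R cos φ) = -52.1 / (6367000 × 0.456011) = -1.7944e-05 rad = -3.701″.

Δλ = -3.70″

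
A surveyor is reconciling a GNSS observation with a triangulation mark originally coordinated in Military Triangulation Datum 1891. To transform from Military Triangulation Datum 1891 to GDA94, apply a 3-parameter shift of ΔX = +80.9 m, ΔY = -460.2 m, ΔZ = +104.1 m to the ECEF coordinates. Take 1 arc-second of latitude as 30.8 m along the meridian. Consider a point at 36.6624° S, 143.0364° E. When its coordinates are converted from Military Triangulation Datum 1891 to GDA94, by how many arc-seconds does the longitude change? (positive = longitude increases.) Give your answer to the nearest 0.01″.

sin φ = -0.597099, cos φ = 0.802168, sin λ = 0.601308, cos λ = -0.799018.
East component: ΔE = −sin λ·ΔX + cos λ·ΔY = −(0.601308)(80.9) + (-0.799018)(-460.2) = 319.06 m.
1° of latitude spans 3600 × 30.80 = 110880 m; at latitude φ, 1° of longitude spans that × cos φ = 88944.4 m, so Δλ = 319.06 / 88944.4 × 3600 = 12.914″.

Δλ = 12.91″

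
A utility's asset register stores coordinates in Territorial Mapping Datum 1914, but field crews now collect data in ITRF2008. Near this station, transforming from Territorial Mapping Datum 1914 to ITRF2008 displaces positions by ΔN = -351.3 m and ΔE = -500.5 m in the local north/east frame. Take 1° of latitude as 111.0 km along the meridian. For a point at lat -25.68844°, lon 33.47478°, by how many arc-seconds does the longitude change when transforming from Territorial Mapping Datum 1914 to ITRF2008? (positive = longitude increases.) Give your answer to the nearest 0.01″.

Δλ = -18.01″

At latitude -25.68844°, cos φ = 0.901164.
1° of longitude at this latitude = 111.0 × cos φ = 100.03 km, so Δλ = -500.5 / 100029.3 = -0.0050035° = -18.013″.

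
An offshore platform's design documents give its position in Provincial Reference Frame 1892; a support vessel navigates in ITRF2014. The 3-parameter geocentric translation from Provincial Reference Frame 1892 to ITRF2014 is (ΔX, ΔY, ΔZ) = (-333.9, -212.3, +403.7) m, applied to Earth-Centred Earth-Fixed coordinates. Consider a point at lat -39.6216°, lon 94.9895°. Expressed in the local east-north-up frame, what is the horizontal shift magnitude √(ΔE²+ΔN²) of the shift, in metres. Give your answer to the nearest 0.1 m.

At φ = -39.6216°, λ = 94.9895°: sin φ = -0.637714, cos φ = 0.770273, sin λ = 0.996211, cos λ = -0.086973.
ΔE = −sin λ·ΔX + cos λ·ΔY = −(0.996211)·(-333.9) + (-0.086973)·(-212.3) = 351.10 m.
ΔN = −sin φ cos λ·ΔX − sin φ sin λ·ΔY + cos φ·ΔZ = −(-0.637714)(-0.086973)(-333.9) − (-0.637714)(0.996211)(-212.3) + (0.770273)(403.7) = 194.60 m.
Horizontal magnitude = √(ΔE² + ΔN²) = √(351.10² + 194.60²) = 401.42 m.

401.4 m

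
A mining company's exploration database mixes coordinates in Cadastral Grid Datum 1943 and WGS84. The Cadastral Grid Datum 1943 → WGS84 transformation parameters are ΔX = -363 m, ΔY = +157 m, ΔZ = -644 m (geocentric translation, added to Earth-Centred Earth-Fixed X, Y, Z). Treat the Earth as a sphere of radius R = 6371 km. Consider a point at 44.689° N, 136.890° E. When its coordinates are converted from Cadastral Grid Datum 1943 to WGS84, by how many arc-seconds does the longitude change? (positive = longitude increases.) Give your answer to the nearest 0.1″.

Δλ = 6.1″

sin φ = 0.703258, cos φ = 0.710935, sin λ = 0.683401, cos λ = -0.730043.
East component: ΔE = −sin λ·ΔX + cos λ·ΔY = −(0.683401)(-363) + (-0.730043)(157) = 133.46 m.
1° of latitude spans πR/180 = 111195 m; at latitude φ, 1° of longitude spans that × cos φ = 79052.3 m, so Δλ = 133.46 / 79052.3 × 3600 = 6.078″.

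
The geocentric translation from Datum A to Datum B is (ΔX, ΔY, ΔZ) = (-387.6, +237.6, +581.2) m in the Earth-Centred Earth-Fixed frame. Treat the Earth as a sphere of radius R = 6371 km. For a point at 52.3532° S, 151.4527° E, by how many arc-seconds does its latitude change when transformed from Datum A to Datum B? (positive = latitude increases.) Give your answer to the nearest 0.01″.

Δφ = 23.13″

sin φ = -0.791791, cos φ = 0.610792, sin λ = 0.477884, cos λ = -0.878423.
North component: ΔN = −sin φ cos λ·ΔX − sin φ sin λ·ΔY + cos φ·ΔZ = −(-0.791791)(-0.878423)(-387.6) − (-0.791791)(0.477884)(237.6) + (0.610792)(581.2) = 714.48 m.
1° of latitude spans πR/180 = 111195 m, so Δφ = 714.48 / 111195 × 3600 = 23.132″.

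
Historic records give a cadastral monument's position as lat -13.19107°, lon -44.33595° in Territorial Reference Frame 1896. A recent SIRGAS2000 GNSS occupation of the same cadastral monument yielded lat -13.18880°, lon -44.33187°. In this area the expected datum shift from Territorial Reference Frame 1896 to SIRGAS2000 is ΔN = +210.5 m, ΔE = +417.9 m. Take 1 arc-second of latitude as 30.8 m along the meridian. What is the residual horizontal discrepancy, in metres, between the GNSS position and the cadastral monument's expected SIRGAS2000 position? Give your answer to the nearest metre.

47 m

Observed coordinate differences: Δφ = +0.00227°, Δλ = +0.00408°.
Converting to metres (1° lat = 110880 m, cos φ = 0.973614): observed ΔN = 251.7 m, observed ΔE = 440.5 m.
Subtracting the expected shift leaves a residual of 251.7 − (210.5) = 41.2 m north and 440.5 − (417.9) = 22.6 m east.
Residual distance = √(41.2² + 22.6²) = 47.0 m.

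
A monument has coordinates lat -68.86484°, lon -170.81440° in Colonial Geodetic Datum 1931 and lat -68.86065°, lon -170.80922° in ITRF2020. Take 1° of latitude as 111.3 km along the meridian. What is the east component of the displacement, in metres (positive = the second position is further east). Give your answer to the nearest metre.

Δφ = -68.86065° − -68.86484° = +0.00419°; Δλ = -170.80922° − -170.81440° = +0.00518°.
ΔN = Δφ × 111300 = 466.3 m; ΔE = Δλ × 111300 × cos(-68.86484°) = +0.00518 × 111300 × 0.360569 = 207.9 m.

ΔE = 208 m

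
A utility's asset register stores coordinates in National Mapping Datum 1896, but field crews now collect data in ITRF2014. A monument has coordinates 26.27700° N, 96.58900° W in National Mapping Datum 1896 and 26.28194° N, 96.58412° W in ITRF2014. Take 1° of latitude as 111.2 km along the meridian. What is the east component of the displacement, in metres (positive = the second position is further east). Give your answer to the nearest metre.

Δφ = 26.28194° − 26.27700° = +0.00494°; Δλ = -96.58412° − -96.58900° = +0.00488°.
ΔN = Δφ × 111200 = 549.3 m; ΔE = Δλ × 111200 × cos(26.27700°) = +0.00488 × 111200 × 0.896664 = 486.6 m.

ΔE = 487 m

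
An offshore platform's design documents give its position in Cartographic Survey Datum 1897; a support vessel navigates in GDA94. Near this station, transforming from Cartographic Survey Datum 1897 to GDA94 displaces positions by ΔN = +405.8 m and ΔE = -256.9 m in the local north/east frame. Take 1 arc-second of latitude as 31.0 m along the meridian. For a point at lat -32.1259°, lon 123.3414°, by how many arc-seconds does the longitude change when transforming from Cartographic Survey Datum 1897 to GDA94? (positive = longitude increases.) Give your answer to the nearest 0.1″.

Δλ = -9.8″

At latitude -32.1259°, cos φ = 0.846882.
1″ of longitude at this latitude = 31.00 × cos φ = 26.2533 m, so Δλ = -256.9 / 26.2533 = -9.785″.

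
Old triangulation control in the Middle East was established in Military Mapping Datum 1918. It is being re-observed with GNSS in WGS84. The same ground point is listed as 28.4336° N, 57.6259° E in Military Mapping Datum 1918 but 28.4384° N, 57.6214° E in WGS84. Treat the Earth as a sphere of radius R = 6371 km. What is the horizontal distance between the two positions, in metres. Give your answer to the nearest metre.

Δφ = 28.4384° − 28.4336° = +0.0048°; Δλ = 57.6214° − 57.6259° = -0.0045°.
1° along a meridian = πR/180 = 111195 m.
ΔN = Δφ × 111195 = 533.7 m; ΔE = Δλ × 111195 × cos(28.4336°) = -0.0045 × 111195 × 0.879370 = -440.0 m.
Distance = √(ΔE² + ΔN²) = √((-440.0)² + 533.7²) = 691.7 m.

692 m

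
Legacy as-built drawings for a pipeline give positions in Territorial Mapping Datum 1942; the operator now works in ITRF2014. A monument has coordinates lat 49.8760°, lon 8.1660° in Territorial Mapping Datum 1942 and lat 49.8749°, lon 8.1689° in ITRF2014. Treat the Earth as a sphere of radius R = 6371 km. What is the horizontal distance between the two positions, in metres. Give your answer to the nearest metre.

Δφ = 49.8749° − 49.8760° = -0.0011°; Δλ = 8.1689° − 8.1660° = +0.0029°.
1° along a meridian = πR/180 = 111195 m.
ΔN = Δφ × 111195 = -122.3 m; ΔE = Δλ × 111195 × cos(49.8760°) = +0.0029 × 111195 × 0.644444 = 207.8 m.
Distance = √(ΔE² + ΔN²) = √(207.8² + (-122.3)²) = 241.1 m.

241 m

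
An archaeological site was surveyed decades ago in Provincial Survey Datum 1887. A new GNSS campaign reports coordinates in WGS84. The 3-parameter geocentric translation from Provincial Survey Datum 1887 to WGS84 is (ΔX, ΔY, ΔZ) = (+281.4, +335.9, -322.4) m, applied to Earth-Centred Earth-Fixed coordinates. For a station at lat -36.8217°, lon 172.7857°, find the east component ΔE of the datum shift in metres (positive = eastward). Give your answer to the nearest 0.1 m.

ΔE = -368.6 m

At φ = -36.8217°, λ = 172.7857°: sin φ = -0.599327, cos φ = 0.800504, sin λ = 0.125581, cos λ = -0.992083.
ΔE = −sin λ·ΔX + cos λ·ΔY = −(0.125581)·(281.4) + (-0.992083)·(335.9) = -368.58 m.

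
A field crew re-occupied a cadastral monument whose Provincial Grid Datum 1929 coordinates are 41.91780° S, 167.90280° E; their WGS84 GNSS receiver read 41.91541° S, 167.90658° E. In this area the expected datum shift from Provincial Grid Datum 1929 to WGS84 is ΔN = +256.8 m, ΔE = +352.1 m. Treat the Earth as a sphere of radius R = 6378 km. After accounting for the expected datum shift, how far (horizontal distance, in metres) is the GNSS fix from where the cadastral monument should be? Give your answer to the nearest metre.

Observed coordinate differences: Δφ = +0.00239°, Δλ = +0.00378°.
Converting to metres (1° lat = 111317 m, cos φ = 0.744104): observed ΔN = 266.0 m, observed ΔE = 313.1 m.
Subtracting the expected shift leaves a residual of 266.0 − (256.8) = 9.2 m north and 313.1 − (352.1) = -39.0 m east.
Residual distance = √(9.2² + (-39.0)²) = 40.1 m.

40 m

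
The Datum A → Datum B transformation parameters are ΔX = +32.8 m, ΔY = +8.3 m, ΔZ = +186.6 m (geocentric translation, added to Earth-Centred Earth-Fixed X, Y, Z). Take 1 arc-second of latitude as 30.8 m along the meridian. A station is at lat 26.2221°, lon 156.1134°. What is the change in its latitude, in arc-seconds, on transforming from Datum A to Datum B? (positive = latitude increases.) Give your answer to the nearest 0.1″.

sin φ = 0.441852, cos φ = 0.897088, sin λ = 0.404928, cos λ = -0.914349.
North component: ΔN = −sin φ cos λ·ΔX − sin φ sin λ·ΔY + cos φ·ΔZ = −(0.441852)(-0.914349)(32.8) − (0.441852)(0.404928)(8.3) + (0.897088)(186.6) = 179.16 m.
1° of latitude spans 3600 × 30.80 = 110880 m, so Δφ = 179.16 / 110880 × 3600 = 5.817″.

Δφ = 5.8″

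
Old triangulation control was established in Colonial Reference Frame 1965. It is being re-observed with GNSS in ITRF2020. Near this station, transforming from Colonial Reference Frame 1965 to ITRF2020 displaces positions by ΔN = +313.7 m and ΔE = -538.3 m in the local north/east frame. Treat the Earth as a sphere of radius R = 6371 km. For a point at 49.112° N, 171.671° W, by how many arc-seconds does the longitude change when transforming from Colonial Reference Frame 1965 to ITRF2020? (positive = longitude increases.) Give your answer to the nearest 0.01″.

At latitude 49.112°, cos φ = 0.654582.
One radian of longitude at latitude φ spans R cos φ, so Δλ = ΔE / (R cos φ) = -538.3 / (6371000 × 0.654582) = -1.2908e-04 rad = -26.624″.

Δλ = -26.62″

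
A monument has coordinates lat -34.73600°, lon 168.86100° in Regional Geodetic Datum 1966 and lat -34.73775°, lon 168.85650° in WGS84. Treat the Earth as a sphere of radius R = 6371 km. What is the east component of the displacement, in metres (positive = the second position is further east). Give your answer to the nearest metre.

ΔE = -411 m

Δφ = -34.73775° − -34.73600° = -0.00175°; Δλ = 168.85650° − 168.86100° = -0.00450°.
1° along a meridian = πR/180 = 111195 m.
ΔN = Δφ × 111195 = -194.6 m; ΔE = Δλ × 111195 × cos(-34.73600°) = -0.00450 × 111195 × 0.821786 = -411.2 m.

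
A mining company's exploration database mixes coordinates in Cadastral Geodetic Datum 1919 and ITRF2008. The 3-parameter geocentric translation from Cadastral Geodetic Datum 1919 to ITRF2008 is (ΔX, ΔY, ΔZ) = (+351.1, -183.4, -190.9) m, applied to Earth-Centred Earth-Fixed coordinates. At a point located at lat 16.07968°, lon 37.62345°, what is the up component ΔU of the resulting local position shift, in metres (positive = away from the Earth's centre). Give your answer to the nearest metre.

ΔU = 107 m

At φ = 16.07968°, λ = 37.62345°: sin φ = 0.276974, cos φ = 0.960877, sin λ = 0.610469, cos λ = 0.792040.
ΔU = cos φ cos λ·ΔX + cos φ sin λ·ΔY + sin φ·ΔZ = (0.960877)(0.792040)(351.1) + (0.960877)(0.610469)(-183.4) + (0.276974)(-190.9) = 106.75 m.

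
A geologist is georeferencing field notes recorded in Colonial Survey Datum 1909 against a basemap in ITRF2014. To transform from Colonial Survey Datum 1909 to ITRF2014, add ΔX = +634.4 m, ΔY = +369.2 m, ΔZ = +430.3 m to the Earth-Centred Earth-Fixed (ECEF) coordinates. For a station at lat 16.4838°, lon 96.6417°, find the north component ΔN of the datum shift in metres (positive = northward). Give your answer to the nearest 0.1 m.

The local north axis is (−sin φ cos λ, −sin φ sin λ, cos φ), giving ΔN = 20.820 − 104.055 + 412.615 = 329.38 m.

ΔN = 329.4 m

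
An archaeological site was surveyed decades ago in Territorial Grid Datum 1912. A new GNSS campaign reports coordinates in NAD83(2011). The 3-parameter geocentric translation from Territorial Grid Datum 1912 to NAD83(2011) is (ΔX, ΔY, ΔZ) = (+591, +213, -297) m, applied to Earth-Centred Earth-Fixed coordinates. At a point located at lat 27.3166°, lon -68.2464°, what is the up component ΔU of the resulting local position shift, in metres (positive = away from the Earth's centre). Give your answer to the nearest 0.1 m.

ΔU = -117.5 m

At φ = 27.3166°, λ = -68.2464°: sin φ = 0.458907, cos φ = 0.888484, sin λ = -0.928786, cos λ = 0.370616.
ΔU = cos φ cos λ·ΔX + cos φ sin λ·ΔY + sin φ·ΔZ = (0.888484)(0.370616)(591) + (0.888484)(-0.928786)(213) + (0.458907)(-297) = -117.46 m.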